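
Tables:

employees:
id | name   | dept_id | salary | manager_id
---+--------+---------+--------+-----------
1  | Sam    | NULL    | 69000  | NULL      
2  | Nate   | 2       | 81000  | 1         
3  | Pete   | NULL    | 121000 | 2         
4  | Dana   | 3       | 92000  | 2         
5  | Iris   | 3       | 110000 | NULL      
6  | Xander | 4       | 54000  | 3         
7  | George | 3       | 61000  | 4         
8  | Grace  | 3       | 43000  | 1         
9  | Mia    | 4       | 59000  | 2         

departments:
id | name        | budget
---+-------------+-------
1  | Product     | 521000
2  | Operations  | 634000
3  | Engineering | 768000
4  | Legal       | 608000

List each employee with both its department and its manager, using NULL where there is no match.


Two LEFT JOINs from the same base table employees: one to departments via dept_id, one to employees itself via manager_id. Both are LEFT so every employee is preserved.
Match against departments:
  - employee 1 (Sam): dept_id=NULL, no match -> kept with NULL
  - employee 2 (Nate): dept_id=2 -> matches Operations
  - employee 3 (Pete): dept_id=NULL, no match -> kept with NULL
  - employee 4 (Dana): dept_id=3 -> matches Engineering
  - employee 5 (Iris): dept_id=3 -> matches Engineering
  - employee 6 (Xander): dept_id=4 -> matches Legal
  - employee 7 (George): dept_id=3 -> matches Engineering
  - employee 8 (Grace): dept_id=3 -> matches Engineering
  - employee 9 (Mia): dept_id=4 -> matches Legal
Match against employees (self):
  - employee 1 (Sam): manager_id=NULL -> NULL
  - employee 2 (Nate): manager_id=1 -> Sam
  - employee 3 (Pete): manager_id=2 -> Nate
  - employee 4 (Dana): manager_id=2 -> Nate
  - employee 5 (Iris): manager_id=NULL -> NULL
  - employee 6 (Xander): manager_id=3 -> Pete
  - employee 7 (George): manager_id=4 -> Dana
  - employee 8 (Grace): manager_id=1 -> Sam
  - employee 9 (Mia): manager_id=2 -> Nate

SQL:
SELECT a.name, b.name AS department, c.name AS manager
FROM employees a
LEFT JOIN departments b ON a.dept_id = b.id
LEFT JOIN employees c ON a.manager_id = c.id

Result:
name   | department  | manager
-------+-------------+--------
Sam    | NULL        | NULL   
Nate   | Operations  | Sam    
Pete   | NULL        | Nate   
Dana   | Engineering | Nate   
Iris   | Engineering | NULL   
Xander | Legal       | Pete   
George | Engineering | Dana   
Grace  | Engineering | Sam    
Mia    | Legal       | Nate   


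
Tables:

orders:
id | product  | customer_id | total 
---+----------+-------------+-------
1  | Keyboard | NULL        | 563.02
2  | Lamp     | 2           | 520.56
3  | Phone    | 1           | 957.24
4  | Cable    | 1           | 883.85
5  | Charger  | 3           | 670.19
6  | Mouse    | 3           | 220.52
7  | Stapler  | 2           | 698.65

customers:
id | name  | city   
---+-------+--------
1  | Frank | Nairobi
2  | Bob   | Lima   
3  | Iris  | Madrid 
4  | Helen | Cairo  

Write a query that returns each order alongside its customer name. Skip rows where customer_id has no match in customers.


INNER JOIN keeps only orders rows whose customer_id matches an id in customers. Walk through each order:
  - order 1 (Keyboard): customer_id=NULL, no match -> dropped
  - order 2 (Lamp): customer_id=2 -> matches Bob
  - order 3 (Phone): customer_id=1 -> matches Frank
  - order 4 (Cable): customer_id=1 -> matches Frank
  - order 5 (Charger): customer_id=3 -> matches Iris
  - order 6 (Mouse): customer_id=3 -> matches Iris
  - order 7 (Stapler): customer_id=2 -> matches Bob
So 1 of 7 rows is dropped.

SQL:
SELECT a.product, b.name AS customer
FROM orders a
INNER JOIN customers b ON a.customer_id = b.id

Result:
product | customer
--------+---------
Lamp    | Bob     
Phone   | Frank   
Cable   | Frank   
Charger | Iris    
Mouse   | Iris    
Stapler | Bob     


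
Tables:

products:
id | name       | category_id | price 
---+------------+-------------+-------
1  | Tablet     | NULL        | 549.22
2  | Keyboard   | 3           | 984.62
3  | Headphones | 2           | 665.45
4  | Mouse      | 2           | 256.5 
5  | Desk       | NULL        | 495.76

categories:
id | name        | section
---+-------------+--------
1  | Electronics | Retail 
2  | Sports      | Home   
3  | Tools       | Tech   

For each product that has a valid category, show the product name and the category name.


INNER JOIN keeps only products rows whose category_id matches an id in categories. Walk through each product:
  - product 1 (Tablet): category_id=NULL, no match -> dropped
  - product 2 (Keyboard): category_id=3 -> matches Tools
  - product 3 (Headphones): category_id=2 -> matches Sports
  - product 4 (Mouse): category_id=2 -> matches Sports
  - product 5 (Desk): category_id=NULL, no match -> dropped
So 2 of 5 rows are dropped.

SQL:
SELECT a.name, b.name AS category
FROM products a
INNER JOIN categories b ON a.category_id = b.id

Result:
name       | category
-----------+---------
Keyboard   | Tools   
Headphones | Sports  
Mouse      | Sports  


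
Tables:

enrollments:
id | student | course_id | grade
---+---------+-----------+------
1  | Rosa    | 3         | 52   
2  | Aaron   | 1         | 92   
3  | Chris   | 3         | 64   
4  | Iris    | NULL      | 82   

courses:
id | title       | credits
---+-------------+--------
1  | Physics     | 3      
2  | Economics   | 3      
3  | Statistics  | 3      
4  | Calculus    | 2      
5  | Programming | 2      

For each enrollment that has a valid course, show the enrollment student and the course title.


INNER JOIN keeps only enrollments rows whose course_id matches an id in courses. Walk through each enrollment:
  - enrollment 1 (Rosa): course_id=3 -> matches Statistics
  - enrollment 2 (Aaron): course_id=1 -> matches Physics
  - enrollment 3 (Chris): course_id=3 -> matches Statistics
  - enrollment 4 (Iris): course_id=NULL, no match -> dropped
So 1 of 4 rows is dropped.

SQL:
SELECT a.student, b.title AS course
FROM enrollments a
INNER JOIN courses b ON a.course_id = b.id

Result:
student | course    
--------+-----------
Rosa    | Statistics
Aaron   | Physics   
Chris   | Statistics


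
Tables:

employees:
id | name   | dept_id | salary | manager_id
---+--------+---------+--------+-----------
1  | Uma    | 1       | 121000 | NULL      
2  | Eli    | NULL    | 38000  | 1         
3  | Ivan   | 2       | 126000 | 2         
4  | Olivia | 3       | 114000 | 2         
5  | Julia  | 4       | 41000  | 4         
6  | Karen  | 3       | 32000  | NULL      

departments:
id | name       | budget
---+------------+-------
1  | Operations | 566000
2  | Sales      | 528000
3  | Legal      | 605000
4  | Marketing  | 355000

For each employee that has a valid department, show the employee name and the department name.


INNER JOIN keeps only employees rows whose dept_id matches an id in departments. Walk through each employee:
  - employee 1 (Uma): dept_id=1 -> matches Operations
  - employee 2 (Eli): dept_id=NULL, no match -> dropped
  - employee 3 (Ivan): dept_id=2 -> matches Sales
  - employee 4 (Olivia): dept_id=3 -> matches Legal
  - employee 5 (Julia): dept_id=4 -> matches Marketing
  - employee 6 (Karen): dept_id=3 -> matches Legal
So 1 of 6 rows is dropped.

SQL:
SELECT a.name, b.name AS department
FROM employees a
INNER JOIN departments b ON a.dept_id = b.id

Result:
name   | department
-------+-----------
Uma    | Operations
Ivan   | Sales     
Olivia | Legal     
Julia  | Marketing 
Karen  | Legal     


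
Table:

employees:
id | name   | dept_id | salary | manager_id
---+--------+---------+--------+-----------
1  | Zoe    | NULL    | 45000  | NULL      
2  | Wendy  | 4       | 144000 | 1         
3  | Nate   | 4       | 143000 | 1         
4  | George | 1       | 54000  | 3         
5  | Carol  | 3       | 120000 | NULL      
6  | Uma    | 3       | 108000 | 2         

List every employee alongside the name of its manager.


This is a self-join: employees is joined to a second copy of itself, matching each row's manager_id to another row's id. Use LEFT JOIN so rows with manager_id=NULL are kept.
  - employee 1 (Zoe): manager_id=NULL -> NULL
  - employee 2 (Wendy): manager_id=1 -> Zoe
  - employee 3 (Nate): manager_id=1 -> Zoe
  - employee 4 (George): manager_id=3 -> Nate
  - employee 5 (Carol): manager_id=NULL -> NULL
  - employee 6 (Uma): manager_id=2 -> Wendy

SQL:
SELECT a.name AS item, b.name AS manager
FROM employees a
LEFT JOIN employees b ON a.manager_id = b.id

Result:
item   | manager
-------+--------
Zoe    | NULL   
Wendy  | Zoe    
Nate   | Zoe    
George | Nate   
Carol  | NULL   
Uma    | Wendy  


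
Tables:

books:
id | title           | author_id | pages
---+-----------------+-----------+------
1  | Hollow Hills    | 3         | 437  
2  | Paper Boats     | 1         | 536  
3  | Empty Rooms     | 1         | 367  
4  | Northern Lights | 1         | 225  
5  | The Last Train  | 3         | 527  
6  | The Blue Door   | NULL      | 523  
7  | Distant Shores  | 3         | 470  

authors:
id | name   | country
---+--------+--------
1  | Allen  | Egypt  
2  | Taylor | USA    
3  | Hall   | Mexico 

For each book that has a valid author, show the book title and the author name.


INNER JOIN keeps only books rows whose author_id matches an id in authors. Walk through each book:
  - book 1 (Hollow Hills): author_id=3 -> matches Hall
  - book 2 (Paper Boats): author_id=1 -> matches Allen
  - book 3 (Empty Rooms): author_id=1 -> matches Allen
  - book 4 (Northern Lights): author_id=1 -> matches Allen
  - book 5 (The Last Train): author_id=3 -> matches Hall
  - book 6 (The Blue Door): author_id=NULL, no match -> dropped
  - book 7 (Distant Shores): author_id=3 -> matches Hall
So 1 of 7 rows is dropped.

SQL:
SELECT a.title, b.name AS author
FROM books a
INNER JOIN authors b ON a.author_id = b.id

Result:
title           | author
----------------+-------
Hollow Hills    | Hall  
Paper Boats     | Allen 
Empty Rooms     | Allen 
Northern Lights | Allen 
The Last Train  | Hall  
Distant Shores  | Hall  


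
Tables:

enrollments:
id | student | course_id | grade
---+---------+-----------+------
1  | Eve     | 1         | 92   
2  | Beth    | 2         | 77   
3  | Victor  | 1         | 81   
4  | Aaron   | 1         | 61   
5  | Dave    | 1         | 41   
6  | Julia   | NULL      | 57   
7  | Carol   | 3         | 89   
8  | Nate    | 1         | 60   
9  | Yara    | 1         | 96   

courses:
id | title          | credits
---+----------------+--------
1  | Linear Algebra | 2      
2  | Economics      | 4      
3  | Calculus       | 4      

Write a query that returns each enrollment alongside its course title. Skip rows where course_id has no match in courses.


INNER JOIN keeps only enrollments rows whose course_id matches an id in courses. Walk through each enrollment:
  - enrollment 1 (Eve): course_id=1 -> matches Linear Algebra
  - enrollment 2 (Beth): course_id=2 -> matches Economics
  - enrollment 3 (Victor): course_id=1 -> matches Linear Algebra
  - enrollment 4 (Aaron): course_id=1 -> matches Linear Algebra
  - enrollment 5 (Dave): course_id=1 -> matches Linear Algebra
  - enrollment 6 (Julia): course_id=NULL, no match -> dropped
  - enrollment 7 (Carol): course_id=3 -> matches Calculus
  - enrollment 8 (Nate): course_id=1 -> matches Linear Algebra
  - enrollment 9 (Yara): course_id=1 -> matches Linear Algebra
So 1 of 9 rows is dropped.

SQL:
SELECT a.student, b.title AS course
FROM enrollments a
INNER JOIN courses b ON a.course_id = b.id

Result:
student | course        
--------+---------------
Eve     | Linear Algebra
Beth    | Economics     
Victor  | Linear Algebra
Aaron   | Linear Algebra
Dave    | Linear Algebra
Carol   | Calculus      
Nate    | Linear Algebra
Yara    | Linear Algebra


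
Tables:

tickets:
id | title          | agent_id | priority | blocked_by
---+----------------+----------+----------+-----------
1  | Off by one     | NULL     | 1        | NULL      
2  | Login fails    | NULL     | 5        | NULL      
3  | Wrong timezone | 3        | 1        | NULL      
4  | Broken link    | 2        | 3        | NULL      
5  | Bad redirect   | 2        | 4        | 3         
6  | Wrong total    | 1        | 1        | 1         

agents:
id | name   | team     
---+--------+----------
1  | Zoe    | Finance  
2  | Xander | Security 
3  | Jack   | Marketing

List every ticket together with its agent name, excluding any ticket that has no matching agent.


INNER JOIN keeps only tickets rows whose agent_id matches an id in agents. Walk through each ticket:
  - ticket 1 (Off by one): agent_id=NULL, no match -> dropped
  - ticket 2 (Login fails): agent_id=NULL, no match -> dropped
  - ticket 3 (Wrong timezone): agent_id=3 -> matches Jack
  - ticket 4 (Broken link): agent_id=2 -> matches Xander
  - ticket 5 (Bad redirect): agent_id=2 -> matches Xander
  - ticket 6 (Wrong total): agent_id=1 -> matches Zoe
So 2 of 6 rows are dropped.

SQL:
SELECT a.title, b.name AS agent
FROM tickets a
INNER JOIN agents b ON a.agent_id = b.id

Result:
title          | agent 
---------------+-------
Wrong timezone | Jack  
Broken link    | Xander
Bad redirect   | Xander
Wrong total    | Zoe   


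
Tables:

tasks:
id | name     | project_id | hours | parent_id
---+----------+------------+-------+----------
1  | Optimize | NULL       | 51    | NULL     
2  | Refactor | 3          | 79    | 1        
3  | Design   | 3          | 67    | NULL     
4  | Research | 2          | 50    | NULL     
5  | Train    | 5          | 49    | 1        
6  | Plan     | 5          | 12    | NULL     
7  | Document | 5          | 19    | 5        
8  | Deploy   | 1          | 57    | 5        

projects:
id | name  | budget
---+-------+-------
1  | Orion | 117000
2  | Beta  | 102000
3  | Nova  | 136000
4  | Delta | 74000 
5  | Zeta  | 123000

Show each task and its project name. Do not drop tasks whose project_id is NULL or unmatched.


LEFT JOIN keeps every row from tasks (the left table); where project_id has no match in projects, the project columns become NULL. Walk through each task:
  - task 1 (Optimize): project_id=NULL, no match -> kept with NULL
  - task 2 (Refactor): project_id=3 -> matches Nova
  - task 3 (Design): project_id=3 -> matches Nova
  - task 4 (Research): project_id=2 -> matches Beta
  - task 5 (Train): project_id=5 -> matches Zeta
  - task 6 (Plan): project_id=5 -> matches Zeta
  - task 7 (Document): project_id=5 -> matches Zeta
  - task 8 (Deploy): project_id=1 -> matches Orion
All 8 rows appear; 1 has NULL project.

SQL:
SELECT a.name, b.name AS project
FROM tasks a
LEFT JOIN projects b ON a.project_id = b.id

Result:
name     | project
---------+--------
Optimize | NULL   
Refactor | Nova   
Design   | Nova   
Research | Beta   
Train    | Zeta   
Plan     | Zeta   
Document | Zeta   
Deploy   | Orion  


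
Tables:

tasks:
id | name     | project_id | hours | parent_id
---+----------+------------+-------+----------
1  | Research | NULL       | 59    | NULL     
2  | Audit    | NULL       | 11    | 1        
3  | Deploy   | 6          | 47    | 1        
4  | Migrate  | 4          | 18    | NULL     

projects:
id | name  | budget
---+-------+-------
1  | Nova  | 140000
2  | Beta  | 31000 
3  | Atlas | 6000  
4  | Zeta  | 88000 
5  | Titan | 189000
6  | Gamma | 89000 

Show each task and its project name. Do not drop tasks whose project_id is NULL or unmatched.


LEFT JOIN keeps every row from tasks (the left table); where project_id has no match in projects, the project columns become NULL. Walk through each task:
  - task 1 (Research): project_id=NULL, no match -> kept with NULL
  - task 2 (Audit): project_id=NULL, no match -> kept with NULL
  - task 3 (Deploy): project_id=6 -> matches Gamma
  - task 4 (Migrate): project_id=4 -> matches Zeta
All 4 rows appear; 2 have NULL project.

SQL:
SELECT a.name, b.name AS project
FROM tasks a
LEFT JOIN projects b ON a.project_id = b.id

Result:
name     | project
---------+--------
Research | NULL   
Audit    | NULL   
Deploy   | Gamma  
Migrate  | Zeta   


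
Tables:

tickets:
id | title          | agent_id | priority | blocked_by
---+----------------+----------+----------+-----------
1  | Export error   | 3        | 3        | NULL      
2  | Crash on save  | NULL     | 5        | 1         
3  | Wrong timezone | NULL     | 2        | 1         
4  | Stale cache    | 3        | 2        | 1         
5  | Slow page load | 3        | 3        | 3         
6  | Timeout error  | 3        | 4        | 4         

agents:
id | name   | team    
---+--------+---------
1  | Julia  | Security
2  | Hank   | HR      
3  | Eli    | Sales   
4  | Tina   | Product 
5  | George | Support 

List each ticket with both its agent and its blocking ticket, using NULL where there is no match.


Two LEFT JOINs from the same base table tickets: one to agents via agent_id, one to tickets itself via blocked_by. Both are LEFT so every ticket is preserved.
Match against agents:
  - ticket 1 (Export error): agent_id=3 -> matches Eli
  - ticket 2 (Crash on save): agent_id=NULL, no match -> kept with NULL
  - ticket 3 (Wrong timezone): agent_id=NULL, no match -> kept with NULL
  - ticket 4 (Stale cache): agent_id=3 -> matches Eli
  - ticket 5 (Slow page load): agent_id=3 -> matches Eli
  - ticket 6 (Timeout error): agent_id=3 -> matches Eli
Match against tickets (self):
  - ticket 1 (Export error): blocked_by=NULL -> NULL
  - ticket 2 (Crash on save): blocked_by=1 -> Export error
  - ticket 3 (Wrong timezone): blocked_by=1 -> Export error
  - ticket 4 (Stale cache): blocked_by=1 -> Export error
  - ticket 5 (Slow page load): blocked_by=3 -> Wrong timezone
  - ticket 6 (Timeout error): blocked_by=4 -> Stale cache

SQL:
SELECT a.title, b.name AS agent, c.title AS blocked_by
FROM tickets a
LEFT JOIN agents b ON a.agent_id = b.id
LEFT JOIN tickets c ON a.blocked_by = c.id

Result:
title          | agent | blocked_by    
---------------+-------+---------------
Export error   | Eli   | NULL          
Crash on save  | NULL  | Export error  
Wrong timezone | NULL  | Export error  
Stale cache    | Eli   | Export error  
Slow page load | Eli   | Wrong timezone
Timeout error  | Eli   | Stale cache   


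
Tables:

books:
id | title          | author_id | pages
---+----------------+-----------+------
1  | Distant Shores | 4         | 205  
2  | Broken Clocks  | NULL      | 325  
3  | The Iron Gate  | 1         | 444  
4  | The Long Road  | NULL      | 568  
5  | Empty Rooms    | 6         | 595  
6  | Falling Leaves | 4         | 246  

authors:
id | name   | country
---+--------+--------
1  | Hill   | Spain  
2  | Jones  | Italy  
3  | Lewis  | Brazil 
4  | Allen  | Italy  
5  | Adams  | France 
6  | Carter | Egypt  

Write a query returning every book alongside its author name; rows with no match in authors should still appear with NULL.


LEFT JOIN keeps every row from books (the left table); where author_id has no match in authors, the author columns become NULL. Walk through each book:
  - book 1 (Distant Shores): author_id=4 -> matches Allen
  - book 2 (Broken Clocks): author_id=NULL, no match -> kept with NULL
  - book 3 (The Iron Gate): author_id=1 -> matches Hill
  - book 4 (The Long Road): author_id=NULL, no match -> kept with NULL
  - book 5 (Empty Rooms): author_id=6 -> matches Carter
  - book 6 (Falling Leaves): author_id=4 -> matches Allen
All 6 rows appear; 2 have NULL author.

SQL:
SELECT a.title, b.name AS author
FROM books a
LEFT JOIN authors b ON a.author_id = b.id

Result:
title          | author
---------------+-------
Distant Shores | Allen 
Broken Clocks  | NULL  
The Iron Gate  | Hill  
The Long Road  | NULL  
Empty Rooms    | Carter
Falling Leaves | Allen 


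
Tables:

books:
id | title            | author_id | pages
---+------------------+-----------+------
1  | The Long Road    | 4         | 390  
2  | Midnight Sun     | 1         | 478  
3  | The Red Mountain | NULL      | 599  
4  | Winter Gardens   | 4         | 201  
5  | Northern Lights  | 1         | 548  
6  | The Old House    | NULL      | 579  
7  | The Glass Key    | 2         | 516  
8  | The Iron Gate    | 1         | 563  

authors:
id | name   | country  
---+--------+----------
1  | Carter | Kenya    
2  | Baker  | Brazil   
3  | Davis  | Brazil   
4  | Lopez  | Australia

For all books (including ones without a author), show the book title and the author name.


LEFT JOIN keeps every row from books (the left table); where author_id has no match in authors, the author columns become NULL. Walk through each book:
  - book 1 (The Long Road): author_id=4 -> matches Lopez
  - book 2 (Midnight Sun): author_id=1 -> matches Carter
  - book 3 (The Red Mountain): author_id=NULL, no match -> kept with NULL
  - book 4 (Winter Gardens): author_id=4 -> matches Lopez
  - book 5 (Northern Lights): author_id=1 -> matches Carter
  - book 6 (The Old House): author_id=NULL, no match -> kept with NULL
  - book 7 (The Glass Key): author_id=2 -> matches Baker
  - book 8 (The Iron Gate): author_id=1 -> matches Carter
All 8 rows appear; 2 have NULL author.

SQL:
SELECT a.title, b.name AS author
FROM books a
LEFT JOIN authors b ON a.author_id = b.id

Result:
title            | author
-----------------+-------
The Long Road    | Lopez 
Midnight Sun     | Carter
The Red Mountain | NULL  
Winter Gardens   | Lopez 
Northern Lights  | Carter
The Old House    | NULL  
The Glass Key    | Baker 
The Iron Gate    | Carter


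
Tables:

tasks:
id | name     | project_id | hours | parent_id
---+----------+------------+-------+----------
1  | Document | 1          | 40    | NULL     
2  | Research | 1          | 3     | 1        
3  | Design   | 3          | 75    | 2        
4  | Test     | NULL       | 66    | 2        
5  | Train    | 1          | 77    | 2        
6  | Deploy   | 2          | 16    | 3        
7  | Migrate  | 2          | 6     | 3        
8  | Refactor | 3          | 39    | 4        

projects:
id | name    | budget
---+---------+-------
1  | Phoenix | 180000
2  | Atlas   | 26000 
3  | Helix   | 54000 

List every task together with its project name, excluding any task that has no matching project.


INNER JOIN keeps only tasks rows whose project_id matches an id in projects. Walk through each task:
  - task 1 (Document): project_id=1 -> matches Phoenix
  - task 2 (Research): project_id=1 -> matches Phoenix
  - task 3 (Design): project_id=3 -> matches Helix
  - task 4 (Test): project_id=NULL, no match -> dropped
  - task 5 (Train): project_id=1 -> matches Phoenix
  - task 6 (Deploy): project_id=2 -> matches Atlas
  - task 7 (Migrate): project_id=2 -> matches Atlas
  - task 8 (Refactor): project_id=3 -> matches Helix
So 1 of 8 rows is dropped.

SQL:
SELECT a.name, b.name AS project
FROM tasks a
INNER JOIN projects b ON a.project_id = b.id

Result:
name     | project
---------+--------
Document | Phoenix
Research | Phoenix
Design   | Helix  
Train    | Phoenix
Deploy   | Atlas  
Migrate  | Atlas  
Refactor | Helix  


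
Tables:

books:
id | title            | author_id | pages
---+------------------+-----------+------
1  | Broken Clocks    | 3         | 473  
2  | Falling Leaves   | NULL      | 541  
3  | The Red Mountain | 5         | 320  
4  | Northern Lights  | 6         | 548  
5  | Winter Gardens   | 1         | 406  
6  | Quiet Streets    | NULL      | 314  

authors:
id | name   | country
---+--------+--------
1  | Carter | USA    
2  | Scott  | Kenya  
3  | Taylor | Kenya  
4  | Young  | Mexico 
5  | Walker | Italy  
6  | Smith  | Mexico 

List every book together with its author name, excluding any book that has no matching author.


INNER JOIN keeps only books rows whose author_id matches an id in authors. Walk through each book:
  - book 1 (Broken Clocks): author_id=3 -> matches Taylor
  - book 2 (Falling Leaves): author_id=NULL, no match -> dropped
  - book 3 (The Red Mountain): author_id=5 -> matches Walker
  - book 4 (Northern Lights): author_id=6 -> matches Smith
  - book 5 (Winter Gardens): author_id=1 -> matches Carter
  - book 6 (Quiet Streets): author_id=NULL, no match -> dropped
So 2 of 6 rows are dropped.

SQL:
SELECT a.title, b.name AS author
FROM books a
INNER JOIN authors b ON a.author_id = b.id

Result:
title            | author
-----------------+-------
Broken Clocks    | Taylor
The Red Mountain | Walker
Northern Lights  | Smith 
Winter Gardens   | Carter


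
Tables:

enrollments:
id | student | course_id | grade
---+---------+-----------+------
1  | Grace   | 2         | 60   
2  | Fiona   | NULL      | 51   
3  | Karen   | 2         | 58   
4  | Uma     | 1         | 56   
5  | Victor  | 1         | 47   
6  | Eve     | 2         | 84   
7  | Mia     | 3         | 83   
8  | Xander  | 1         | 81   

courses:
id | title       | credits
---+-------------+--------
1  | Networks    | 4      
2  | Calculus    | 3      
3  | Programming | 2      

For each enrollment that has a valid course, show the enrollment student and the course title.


INNER JOIN keeps only enrollments rows whose course_id matches an id in courses. Walk through each enrollment:
  - enrollment 1 (Grace): course_id=2 -> matches Calculus
  - enrollment 2 (Fiona): course_id=NULL, no match -> dropped
  - enrollment 3 (Karen): course_id=2 -> matches Calculus
  - enrollment 4 (Uma): course_id=1 -> matches Networks
  - enrollment 5 (Victor): course_id=1 -> matches Networks
  - enrollment 6 (Eve): course_id=2 -> matches Calculus
  - enrollment 7 (Mia): course_id=3 -> matches Programming
  - enrollment 8 (Xander): course_id=1 -> matches Networks
So 1 of 8 rows is dropped.

SQL:
SELECT a.student, b.title AS course
FROM enrollments a
INNER JOIN courses b ON a.course_id = b.id

Result:
student | course     
--------+------------
Grace   | Calculus   
Karen   | Calculus   
Uma     | Networks   
Victor  | Networks   
Eve     | Calculus   
Mia     | Programming
Xander  | Networks   


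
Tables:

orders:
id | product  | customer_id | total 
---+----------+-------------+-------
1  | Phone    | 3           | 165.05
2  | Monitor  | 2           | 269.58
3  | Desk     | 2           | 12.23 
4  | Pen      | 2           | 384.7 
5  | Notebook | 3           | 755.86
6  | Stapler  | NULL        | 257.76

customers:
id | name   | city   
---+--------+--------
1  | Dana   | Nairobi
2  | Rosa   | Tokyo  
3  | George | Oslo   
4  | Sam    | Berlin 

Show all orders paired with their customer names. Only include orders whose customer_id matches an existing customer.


INNER JOIN keeps only orders rows whose customer_id matches an id in customers. Walk through each order:
  - order 1 (Phone): customer_id=3 -> matches George
  - order 2 (Monitor): customer_id=2 -> matches Rosa
  - order 3 (Desk): customer_id=2 -> matches Rosa
  - order 4 (Pen): customer_id=2 -> matches Rosa
  - order 5 (Notebook): customer_id=3 -> matches George
  - order 6 (Stapler): customer_id=NULL, no match -> dropped
So 1 of 6 rows is dropped.

SQL:
SELECT a.product, b.name AS customer
FROM orders a
INNER JOIN customers b ON a.customer_id = b.id

Result:
product  | customer
---------+---------
Phone    | George  
Monitor  | Rosa    
Desk     | Rosa    
Pen      | Rosa    
Notebook | George  


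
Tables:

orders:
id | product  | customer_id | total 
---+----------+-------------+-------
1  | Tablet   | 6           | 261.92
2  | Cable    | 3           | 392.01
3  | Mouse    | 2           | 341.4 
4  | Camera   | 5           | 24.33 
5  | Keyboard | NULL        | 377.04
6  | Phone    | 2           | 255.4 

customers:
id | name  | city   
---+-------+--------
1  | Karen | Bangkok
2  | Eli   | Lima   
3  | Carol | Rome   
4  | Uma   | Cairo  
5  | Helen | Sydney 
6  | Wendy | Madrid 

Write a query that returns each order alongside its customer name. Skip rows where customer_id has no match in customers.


INNER JOIN keeps only orders rows whose customer_id matches an id in customers. Walk through each order:
  - order 1 (Tablet): customer_id=6 -> matches Wendy
  - order 2 (Cable): customer_id=3 -> matches Carol
  - order 3 (Mouse): customer_id=2 -> matches Eli
  - order 4 (Camera): customer_id=5 -> matches Helen
  - order 5 (Keyboard): customer_id=NULL, no match -> dropped
  - order 6 (Phone): customer_id=2 -> matches Eli
So 1 of 6 rows is dropped.

SQL:
SELECT a.product, b.name AS customer
FROM orders a
INNER JOIN customers b ON a.customer_id = b.id

Result:
product | customer
--------+---------
Tablet  | Wendy   
Cable   | Carol   
Mouse   | Eli     
Camera  | Helen   
Phone   | Eli     


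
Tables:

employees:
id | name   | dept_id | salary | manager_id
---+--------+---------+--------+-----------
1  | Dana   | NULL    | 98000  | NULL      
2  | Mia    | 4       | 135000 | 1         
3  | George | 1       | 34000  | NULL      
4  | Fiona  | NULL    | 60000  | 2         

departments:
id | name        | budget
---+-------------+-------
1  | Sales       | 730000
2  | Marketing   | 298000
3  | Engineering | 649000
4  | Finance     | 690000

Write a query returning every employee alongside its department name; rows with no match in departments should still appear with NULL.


LEFT JOIN keeps every row from employees (the left table); where dept_id has no match in departments, the department columns become NULL. Walk through each employee:
  - employee 1 (Dana): dept_id=NULL, no match -> kept with NULL
  - employee 2 (Mia): dept_id=4 -> matches Finance
  - employee 3 (George): dept_id=1 -> matches Sales
  - employee 4 (Fiona): dept_id=NULL, no match -> kept with NULL
All 4 rows appear; 2 have NULL department.

SQL:
SELECT a.name, b.name AS department
FROM employees a
LEFT JOIN departments b ON a.dept_id = b.id

Result:
name   | department
-------+-----------
Dana   | NULL      
Mia    | Finance   
George | Sales     
Fiona  | NULL      


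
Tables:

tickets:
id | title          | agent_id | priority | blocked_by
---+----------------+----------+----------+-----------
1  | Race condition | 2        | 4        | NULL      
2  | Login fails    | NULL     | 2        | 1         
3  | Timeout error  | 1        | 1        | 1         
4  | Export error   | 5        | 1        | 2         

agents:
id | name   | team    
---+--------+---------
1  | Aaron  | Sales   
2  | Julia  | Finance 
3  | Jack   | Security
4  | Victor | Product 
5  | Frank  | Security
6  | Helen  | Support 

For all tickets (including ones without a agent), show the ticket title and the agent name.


LEFT JOIN keeps every row from tickets (the left table); where agent_id has no match in agents, the agent columns become NULL. Walk through each ticket:
  - ticket 1 (Race condition): agent_id=2 -> matches Julia
  - ticket 2 (Login fails): agent_id=NULL, no match -> kept with NULL
  - ticket 3 (Timeout error): agent_id=1 -> matches Aaron
  - ticket 4 (Export error): agent_id=5 -> matches Frank
All 4 rows appear; 1 has NULL agent.

SQL:
SELECT a.title, b.name AS agent
FROM tickets a
LEFT JOIN agents b ON a.agent_id = b.id

Result:
title          | agent
---------------+------
Race condition | Julia
Login fails    | NULL 
Timeout error  | Aaron
Export error   | Frank


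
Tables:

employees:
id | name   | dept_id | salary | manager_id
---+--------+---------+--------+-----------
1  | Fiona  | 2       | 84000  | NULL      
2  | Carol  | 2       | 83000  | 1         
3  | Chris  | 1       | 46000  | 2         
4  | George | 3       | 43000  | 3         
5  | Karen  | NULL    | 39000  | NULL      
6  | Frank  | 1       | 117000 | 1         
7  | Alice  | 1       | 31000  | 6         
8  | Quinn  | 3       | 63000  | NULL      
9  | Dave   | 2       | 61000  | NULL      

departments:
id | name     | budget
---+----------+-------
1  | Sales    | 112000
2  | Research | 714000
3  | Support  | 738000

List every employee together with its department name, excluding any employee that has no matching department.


INNER JOIN keeps only employees rows whose dept_id matches an id in departments. Walk through each employee:
  - employee 1 (Fiona): dept_id=2 -> matches Research
  - employee 2 (Carol): dept_id=2 -> matches Research
  - employee 3 (Chris): dept_id=1 -> matches Sales
  - employee 4 (George): dept_id=3 -> matches Support
  - employee 5 (Karen): dept_id=NULL, no match -> dropped
  - employee 6 (Frank): dept_id=1 -> matches Sales
  - employee 7 (Alice): dept_id=1 -> matches Sales
  - employee 8 (Quinn): dept_id=3 -> matches Support
  - employee 9 (Dave): dept_id=2 -> matches Research
So 1 of 9 rows is dropped.

SQL:
SELECT a.name, b.name AS department
FROM employees a
INNER JOIN departments b ON a.dept_id = b.id

Result:
name   | department
-------+-----------
Fiona  | Research  
Carol  | Research  
Chris  | Sales     
George | Support   
Frank  | Sales     
Alice  | Sales     
Quinn  | Support   
Dave   | Research  


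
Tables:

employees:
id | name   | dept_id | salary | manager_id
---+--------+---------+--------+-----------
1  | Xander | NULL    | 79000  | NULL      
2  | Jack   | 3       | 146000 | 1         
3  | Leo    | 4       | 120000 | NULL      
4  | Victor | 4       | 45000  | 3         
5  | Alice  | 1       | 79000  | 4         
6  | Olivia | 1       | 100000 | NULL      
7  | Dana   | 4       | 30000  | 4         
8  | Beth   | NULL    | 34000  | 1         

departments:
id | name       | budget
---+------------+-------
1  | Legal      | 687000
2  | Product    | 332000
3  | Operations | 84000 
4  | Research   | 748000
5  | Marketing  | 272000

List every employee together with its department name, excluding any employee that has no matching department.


INNER JOIN keeps only employees rows whose dept_id matches an id in departments. Walk through each employee:
  - employee 1 (Xander): dept_id=NULL, no match -> dropped
  - employee 2 (Jack): dept_id=3 -> matches Operations
  - employee 3 (Leo): dept_id=4 -> matches Research
  - employee 4 (Victor): dept_id=4 -> matches Research
  - employee 5 (Alice): dept_id=1 -> matches Legal
  - employee 6 (Olivia): dept_id=1 -> matches Legal
  - employee 7 (Dana): dept_id=4 -> matches Research
  - employee 8 (Beth): dept_id=NULL, no match -> dropped
So 2 of 8 rows are dropped.

SQL:
SELECT a.name, b.name AS department
FROM employees a
INNER JOIN departments b ON a.dept_id = b.id

Result:
name   | department
-------+-----------
Jack   | Operations
Leo    | Research  
Victor | Research  
Alice  | Legal     
Olivia | Legal     
Dana   | Research  


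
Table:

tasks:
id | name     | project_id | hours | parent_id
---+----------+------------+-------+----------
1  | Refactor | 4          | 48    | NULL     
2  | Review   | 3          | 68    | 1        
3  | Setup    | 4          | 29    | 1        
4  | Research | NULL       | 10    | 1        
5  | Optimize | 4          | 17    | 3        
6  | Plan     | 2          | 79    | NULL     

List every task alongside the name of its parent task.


This is a self-join: tasks is joined to a second copy of itself, matching each row's parent_id to another row's id. Use LEFT JOIN so rows with parent_id=NULL are kept.
  - task 1 (Refactor): parent_id=NULL -> NULL
  - task 2 (Review): parent_id=1 -> Refactor
  - task 3 (Setup): parent_id=1 -> Refactor
  - task 4 (Research): parent_id=1 -> Refactor
  - task 5 (Optimize): parent_id=3 -> Setup
  - task 6 (Plan): parent_id=NULL -> NULL

SQL:
SELECT a.name AS item, b.name AS parent
FROM tasks a
LEFT JOIN tasks b ON a.parent_id = b.id

Result:
item     | parent  
---------+---------
Refactor | NULL    
Review   | Refactor
Setup    | Refactor
Research | Refactor
Optimize | Setup   
Plan     | NULL    


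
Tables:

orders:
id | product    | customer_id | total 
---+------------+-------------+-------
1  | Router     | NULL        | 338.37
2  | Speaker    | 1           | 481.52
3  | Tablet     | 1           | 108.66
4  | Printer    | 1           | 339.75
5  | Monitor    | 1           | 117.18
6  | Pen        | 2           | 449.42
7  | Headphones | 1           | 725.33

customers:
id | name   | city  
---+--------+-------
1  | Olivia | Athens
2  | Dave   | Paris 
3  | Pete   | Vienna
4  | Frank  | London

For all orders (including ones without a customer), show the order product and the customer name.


LEFT JOIN keeps every row from orders (the left table); where customer_id has no match in customers, the customer columns become NULL. Walk through each order:
  - order 1 (Router): customer_id=NULL, no match -> kept with NULL
  - order 2 (Speaker): customer_id=1 -> matches Olivia
  - order 3 (Tablet): customer_id=1 -> matches Olivia
  - order 4 (Printer): customer_id=1 -> matches Olivia
  - order 5 (Monitor): customer_id=1 -> matches Olivia
  - order 6 (Pen): customer_id=2 -> matches Dave
  - order 7 (Headphones): customer_id=1 -> matches Olivia
All 7 rows appear; 1 has NULL customer.

SQL:
SELECT a.product, b.name AS customer
FROM orders a
LEFT JOIN customers b ON a.customer_id = b.id

Result:
product    | customer
-----------+---------
Router     | NULL    
Speaker    | Olivia  
Tablet     | Olivia  
Printer    | Olivia  
Monitor    | Olivia  
Pen        | Dave    
Headphones | Olivia  


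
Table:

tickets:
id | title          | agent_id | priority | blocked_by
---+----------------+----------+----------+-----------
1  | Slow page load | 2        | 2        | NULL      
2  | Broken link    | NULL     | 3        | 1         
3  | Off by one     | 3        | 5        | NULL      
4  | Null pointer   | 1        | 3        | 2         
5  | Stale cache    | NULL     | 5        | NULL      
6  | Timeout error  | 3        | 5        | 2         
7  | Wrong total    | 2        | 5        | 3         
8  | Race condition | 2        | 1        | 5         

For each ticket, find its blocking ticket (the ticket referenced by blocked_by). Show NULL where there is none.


This is a self-join: tickets is joined to a second copy of itself, matching each row's blocked_by to another row's id. Use LEFT JOIN so rows with blocked_by=NULL are kept.
  - ticket 1 (Slow page load): blocked_by=NULL -> NULL
  - ticket 2 (Broken link): blocked_by=1 -> Slow page load
  - ticket 3 (Off by one): blocked_by=NULL -> NULL
  - ticket 4 (Null pointer): blocked_by=2 -> Broken link
  - ticket 5 (Stale cache): blocked_by=NULL -> NULL
  - ticket 6 (Timeout error): blocked_by=2 -> Broken link
  - ticket 7 (Wrong total): blocked_by=3 -> Off by one
  - ticket 8 (Race condition): blocked_by=5 -> Stale cache

SQL:
SELECT a.title AS item, b.title AS blocked_by
FROM tickets a
LEFT JOIN tickets b ON a.blocked_by = b.id

Result:
item           | blocked_by    
---------------+---------------
Slow page load | NULL          
Broken link    | Slow page load
Off by one     | NULL          
Null pointer   | Broken link   
Stale cache    | NULL          
Timeout error  | Broken link   
Wrong total    | Off by one    
Race condition | Stale cache   


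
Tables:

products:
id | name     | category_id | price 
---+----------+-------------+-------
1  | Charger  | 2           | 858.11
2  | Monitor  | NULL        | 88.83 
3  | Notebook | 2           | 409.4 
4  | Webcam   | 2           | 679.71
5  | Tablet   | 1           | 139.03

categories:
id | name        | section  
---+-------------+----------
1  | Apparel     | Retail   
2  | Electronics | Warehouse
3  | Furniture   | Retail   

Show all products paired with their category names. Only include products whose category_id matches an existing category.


INNER JOIN keeps only products rows whose category_id matches an id in categories. Walk through each product:
  - product 1 (Charger): category_id=2 -> matches Electronics
  - product 2 (Monitor): category_id=NULL, no match -> dropped
  - product 3 (Notebook): category_id=2 -> matches Electronics
  - product 4 (Webcam): category_id=2 -> matches Electronics
  - product 5 (Tablet): category_id=1 -> matches Apparel
So 1 of 5 rows is dropped.

SQL:
SELECT a.name, b.name AS category
FROM products a
INNER JOIN categories b ON a.category_id = b.id

Result:
name     | category   
---------+------------
Charger  | Electronics
Notebook | Electronics
Webcam   | Electronics
Tablet   | Apparel    


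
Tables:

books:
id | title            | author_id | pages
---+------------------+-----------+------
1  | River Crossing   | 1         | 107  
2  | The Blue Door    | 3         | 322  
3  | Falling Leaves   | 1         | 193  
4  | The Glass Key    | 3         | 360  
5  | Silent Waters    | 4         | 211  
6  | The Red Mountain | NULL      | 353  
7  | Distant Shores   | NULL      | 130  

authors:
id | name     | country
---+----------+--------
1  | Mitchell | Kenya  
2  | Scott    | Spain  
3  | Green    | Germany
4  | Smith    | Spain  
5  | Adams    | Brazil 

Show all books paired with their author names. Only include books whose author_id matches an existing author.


INNER JOIN keeps only books rows whose author_id matches an id in authors. Walk through each book:
  - book 1 (River Crossing): author_id=1 -> matches Mitchell
  - book 2 (The Blue Door): author_id=3 -> matches Green
  - book 3 (Falling Leaves): author_id=1 -> matches Mitchell
  - book 4 (The Glass Key): author_id=3 -> matches Green
  - book 5 (Silent Waters): author_id=4 -> matches Smith
  - book 6 (The Red Mountain): author_id=NULL, no match -> dropped
  - book 7 (Distant Shores): author_id=NULL, no match -> dropped
So 2 of 7 rows are dropped.

SQL:
SELECT a.title, b.name AS author
FROM books a
INNER JOIN authors b ON a.author_id = b.id

Result:
title          | author  
---------------+---------
River Crossing | Mitchell
The Blue Door  | Green   
Falling Leaves | Mitchell
The Glass Key  | Green   
Silent Waters  | Smith   
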